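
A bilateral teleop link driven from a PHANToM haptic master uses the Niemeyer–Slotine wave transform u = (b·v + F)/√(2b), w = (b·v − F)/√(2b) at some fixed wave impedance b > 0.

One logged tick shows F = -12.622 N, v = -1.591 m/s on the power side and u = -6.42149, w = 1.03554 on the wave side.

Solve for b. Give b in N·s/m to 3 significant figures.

u + w = -5.38595;  u + w = √(2b)·v, so √(2b) = -5.38595/(-1.591) = 3.38526.
b = (√(2b))²/2 = 11.45999/2 = 5.73000.
(Check via u − w = 2F/√(2b): u − w = -7.45703, 2F/√(2b) = -7.45703.)

b = 5.73 N·s/m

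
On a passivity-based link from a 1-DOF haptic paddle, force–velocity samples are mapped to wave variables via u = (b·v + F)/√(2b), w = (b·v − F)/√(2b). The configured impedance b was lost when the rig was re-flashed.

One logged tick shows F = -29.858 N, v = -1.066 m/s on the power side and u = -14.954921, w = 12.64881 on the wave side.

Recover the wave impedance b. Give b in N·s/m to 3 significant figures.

b = 2.34 N·s/m

u + w = -2.306111;  u + w = √(2b)·v, so √(2b) = -2.306111/(-1.066) = 2.163331.
b = (√(2b))²/2 = 4.680002/2 = 2.340001.
(Check via u − w = 2F/√(2b): u − w = -27.603731, 2F/√(2b) = -27.603726.)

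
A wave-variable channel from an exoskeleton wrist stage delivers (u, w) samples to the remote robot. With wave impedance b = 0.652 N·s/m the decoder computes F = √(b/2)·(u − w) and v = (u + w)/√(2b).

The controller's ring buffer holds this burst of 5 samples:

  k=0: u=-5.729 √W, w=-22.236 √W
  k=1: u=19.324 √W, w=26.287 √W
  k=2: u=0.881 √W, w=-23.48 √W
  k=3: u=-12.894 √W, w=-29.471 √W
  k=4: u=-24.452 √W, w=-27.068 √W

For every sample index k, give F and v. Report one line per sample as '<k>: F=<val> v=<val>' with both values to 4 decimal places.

k=0: u−w=16.5070, u+w=-27.9650; √(b/2)=0.5710, √(2b)=1.1419; F=0.5710×16.507=9.4249, v=-27.9650/1.1419=-24.4893
k=1: u−w=-6.9630, u+w=45.6110; √(b/2)=0.5710, √(2b)=1.1419; F=0.5710×(-6.963)=-3.9756, v=45.6110/1.1419=39.9421
k=2: u−w=24.3610, u+w=-22.5990; √(b/2)=0.5710, √(2b)=1.1419; F=0.5710×24.361=13.9093, v=-22.5990/1.1419=-19.7902
k=3: u−w=16.5770, u+w=-42.3650; √(b/2)=0.5710, √(2b)=1.1419; F=0.5710×16.577=9.4649, v=-42.3650/1.1419=-37.0995
k=4: u−w=2.6160, u+w=-51.5200; √(b/2)=0.5710, √(2b)=1.1419; F=0.5710×2.616=1.4936, v=-51.5200/1.1419=-45.1167

0: F=9.4249 v=-24.4893
1: F=-3.9756 v=39.9421
2: F=13.9093 v=-19.7902
3: F=9.4649 v=-37.0995
4: F=1.4936 v=-45.1167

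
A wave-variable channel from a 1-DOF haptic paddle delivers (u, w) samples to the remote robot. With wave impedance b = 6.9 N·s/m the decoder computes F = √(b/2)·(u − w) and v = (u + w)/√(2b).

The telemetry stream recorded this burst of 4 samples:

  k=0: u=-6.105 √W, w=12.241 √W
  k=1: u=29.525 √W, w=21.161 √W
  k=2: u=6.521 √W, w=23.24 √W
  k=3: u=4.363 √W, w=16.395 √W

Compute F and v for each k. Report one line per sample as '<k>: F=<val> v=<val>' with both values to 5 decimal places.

0: F=-34.07618 v=1.65176
1: F=15.53544 v=13.64421
2: F=-31.05416 v=8.01139
3: F=-22.34845 v=5.58787

k=0: u−w=-18.34600, u+w=6.13600; √(b/2)=1.85742, √(2b)=3.71484; F=1.85742×(-18.346)=-34.07618, v=6.13600/3.71484=1.65176
k=1: u−w=8.36400, u+w=50.68600; √(b/2)=1.85742, √(2b)=3.71484; F=1.85742×8.364=15.53544, v=50.68600/3.71484=13.64421
k=2: u−w=-16.71900, u+w=29.76100; √(b/2)=1.85742, √(2b)=3.71484; F=1.85742×(-16.719)=-31.05416, v=29.76100/3.71484=8.01139
k=3: u−w=-12.03200, u+w=20.75800; √(b/2)=1.85742, √(2b)=3.71484; F=1.85742×(-12.032)=-22.34845, v=20.75800/3.71484=5.58787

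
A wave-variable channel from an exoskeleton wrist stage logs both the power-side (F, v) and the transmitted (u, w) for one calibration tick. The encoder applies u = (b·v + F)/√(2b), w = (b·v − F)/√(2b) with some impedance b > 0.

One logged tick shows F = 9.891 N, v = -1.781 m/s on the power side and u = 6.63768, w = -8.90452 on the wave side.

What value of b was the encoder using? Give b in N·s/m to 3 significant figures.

b = 0.81 N·s/m

u + w = -2.26684;  u + w = √(2b)·v, so √(2b) = -2.26684/(-1.781) = 1.27279.
b = (√(2b))²/2 = 1.62000/2 = 0.81000.
(Check via u − w = 2F/√(2b): u − w = 15.54220, 2F/√(2b) = 15.54223.)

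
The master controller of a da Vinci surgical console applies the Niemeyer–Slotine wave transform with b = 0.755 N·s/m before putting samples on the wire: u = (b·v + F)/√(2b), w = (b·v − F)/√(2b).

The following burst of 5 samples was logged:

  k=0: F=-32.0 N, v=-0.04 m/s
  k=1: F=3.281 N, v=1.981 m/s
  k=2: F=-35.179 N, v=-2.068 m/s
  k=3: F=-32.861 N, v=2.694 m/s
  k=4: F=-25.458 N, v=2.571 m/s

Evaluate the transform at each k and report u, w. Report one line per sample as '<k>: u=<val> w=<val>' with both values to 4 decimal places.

k=0: b·v=0.755×(-0.04)=-0.0302; √(2b)=1.2288; u=(-0.0302+(-32.0))/1.2288=-26.0658, w=(-0.0302−(-32.0))/1.2288=26.0167
k=1: b·v=0.755×1.981=1.4957; √(2b)=1.2288; u=(1.4957+3.281)/1.2288=3.8872, w=(1.4957−3.281)/1.2288=-1.4529
k=2: b·v=0.755×(-2.068)=-1.5613; √(2b)=1.2288; u=(-1.5613+(-35.179))/1.2288=-29.8989, w=(-1.5613−(-35.179))/1.2288=27.3577
k=3: b·v=0.755×2.694=2.0340; √(2b)=1.2288; u=(2.0340+(-32.861))/1.2288=-25.0867, w=(2.0340−(-32.861))/1.2288=28.3971
k=4: b·v=0.755×2.571=1.9411; √(2b)=1.2288; u=(1.9411+(-25.458))/1.2288=-19.1378, w=(1.9411−(-25.458))/1.2288=22.2971

0: u=-26.0658 w=26.0167
1: u=3.8872 w=-1.4529
2: u=-29.8989 w=27.3577
3: u=-25.0867 w=28.3971
4: u=-19.1378 w=22.2971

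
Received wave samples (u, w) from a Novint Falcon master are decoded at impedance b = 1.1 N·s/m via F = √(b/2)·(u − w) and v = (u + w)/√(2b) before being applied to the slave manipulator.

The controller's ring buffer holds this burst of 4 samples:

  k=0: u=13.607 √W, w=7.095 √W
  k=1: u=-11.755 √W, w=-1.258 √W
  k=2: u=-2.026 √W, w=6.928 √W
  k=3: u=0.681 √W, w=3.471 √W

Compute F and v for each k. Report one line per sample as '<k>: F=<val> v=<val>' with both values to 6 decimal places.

0: F=4.829428 v=13.957286
1: F=-7.784784 v=-8.773363
2: F=-6.640464 v=3.304928
3: F=-2.069119 v=2.799278

k=0: u−w=6.512000, u+w=20.702000; √(b/2)=0.741620, √(2b)=1.483240; F=0.741620×6.512=4.829428, v=20.702000/1.483240=13.957286
k=1: u−w=-10.497000, u+w=-13.013000; √(b/2)=0.741620, √(2b)=1.483240; F=0.741620×(-10.497)=-7.784784, v=-13.013000/1.483240=-8.773363
k=2: u−w=-8.954000, u+w=4.902000; √(b/2)=0.741620, √(2b)=1.483240; F=0.741620×(-8.954)=-6.640464, v=4.902000/1.483240=3.304928
k=3: u−w=-2.790000, u+w=4.152000; √(b/2)=0.741620, √(2b)=1.483240; F=0.741620×(-2.79)=-2.069119, v=4.152000/1.483240=2.799278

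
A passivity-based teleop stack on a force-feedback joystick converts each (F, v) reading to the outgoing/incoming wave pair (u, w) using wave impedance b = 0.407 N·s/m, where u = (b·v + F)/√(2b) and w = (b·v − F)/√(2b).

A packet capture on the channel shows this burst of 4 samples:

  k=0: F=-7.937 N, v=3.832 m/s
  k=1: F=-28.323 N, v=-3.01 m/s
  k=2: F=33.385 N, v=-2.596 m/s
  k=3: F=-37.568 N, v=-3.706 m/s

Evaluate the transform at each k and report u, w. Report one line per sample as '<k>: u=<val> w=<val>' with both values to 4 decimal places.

0: u=-7.0685 w=10.5258
1: u=-32.7504 w=30.0347
2: u=35.8321 w=-38.1743
3: u=-43.3113 w=39.9677

k=0: b·v=0.407×3.832=1.5596; √(2b)=0.9022; u=(1.5596+(-7.937))/0.9022=-7.0685, w=(1.5596−(-7.937))/0.9022=10.5258
k=1: b·v=0.407×(-3.01)=-1.2251; √(2b)=0.9022; u=(-1.2251+(-28.323))/0.9022=-32.7504, w=(-1.2251−(-28.323))/0.9022=30.0347
k=2: b·v=0.407×(-2.596)=-1.0566; √(2b)=0.9022; u=(-1.0566+33.385)/0.9022=35.8321, w=(-1.0566−33.385)/0.9022=-38.1743
k=3: b·v=0.407×(-3.706)=-1.5083; √(2b)=0.9022; u=(-1.5083+(-37.568))/0.9022=-43.3113, w=(-1.5083−(-37.568))/0.9022=39.9677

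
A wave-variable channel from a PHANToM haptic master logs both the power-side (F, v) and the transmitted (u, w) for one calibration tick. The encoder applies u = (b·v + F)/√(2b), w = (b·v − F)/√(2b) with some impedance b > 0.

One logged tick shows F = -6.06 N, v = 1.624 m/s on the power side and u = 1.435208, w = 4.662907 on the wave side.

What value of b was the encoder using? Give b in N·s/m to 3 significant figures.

b = 7.05 N·s/m

u + w = 6.098115;  u + w = √(2b)·v, so √(2b) = 6.098115/1.624 = 3.754997.
b = (√(2b))²/2 = 14.100002/2 = 7.050001.
(Check via u − w = 2F/√(2b): u − w = -3.227699, 2F/√(2b) = -3.227699.)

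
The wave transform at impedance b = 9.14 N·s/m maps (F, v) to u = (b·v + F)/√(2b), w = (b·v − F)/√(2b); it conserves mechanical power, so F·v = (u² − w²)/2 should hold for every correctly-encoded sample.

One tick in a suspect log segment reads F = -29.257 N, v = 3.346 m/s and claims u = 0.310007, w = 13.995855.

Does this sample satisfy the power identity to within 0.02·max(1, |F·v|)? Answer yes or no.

yes

F·v = (-29.257)×3.346 = -97.893922 W.
(u² − w²)/2 = (0.096104 − 195.883957)/2 = -97.893926 W.
|Δ| = 0.000004;  2% of max(1, |F·v|) = 1.957878.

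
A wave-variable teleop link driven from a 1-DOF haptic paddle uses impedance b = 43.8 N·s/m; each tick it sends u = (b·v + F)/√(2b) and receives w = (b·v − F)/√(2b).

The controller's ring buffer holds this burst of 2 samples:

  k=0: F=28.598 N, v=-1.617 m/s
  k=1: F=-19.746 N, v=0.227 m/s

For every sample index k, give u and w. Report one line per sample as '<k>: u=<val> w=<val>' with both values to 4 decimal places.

k=0: b·v=43.8×(-1.617)=-70.8246; √(2b)=9.3595; u=(-70.8246+28.598)/9.3595=-4.5116, w=(-70.8246−28.598)/9.3595=-10.6227
k=1: b·v=43.8×0.227=9.9426; √(2b)=9.3595; u=(9.9426+(-19.746))/9.3595=-1.0474, w=(9.9426−(-19.746))/9.3595=3.1720

0: u=-4.5116 w=-10.6227
1: u=-1.0474 w=3.1720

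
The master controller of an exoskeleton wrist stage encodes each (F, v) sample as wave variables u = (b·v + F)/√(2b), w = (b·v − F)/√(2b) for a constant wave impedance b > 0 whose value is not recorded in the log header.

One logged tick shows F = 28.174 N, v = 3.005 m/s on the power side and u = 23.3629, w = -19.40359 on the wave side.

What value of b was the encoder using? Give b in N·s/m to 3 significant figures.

b = 0.868 N·s/m

u + w = 3.95931;  u + w = √(2b)·v, so √(2b) = 3.95931/3.005 = 1.31757.
b = (√(2b))²/2 = 1.73600/2 = 0.86800.
(Check via u − w = 2F/√(2b): u − w = 42.76649, 2F/√(2b) = 42.76648.)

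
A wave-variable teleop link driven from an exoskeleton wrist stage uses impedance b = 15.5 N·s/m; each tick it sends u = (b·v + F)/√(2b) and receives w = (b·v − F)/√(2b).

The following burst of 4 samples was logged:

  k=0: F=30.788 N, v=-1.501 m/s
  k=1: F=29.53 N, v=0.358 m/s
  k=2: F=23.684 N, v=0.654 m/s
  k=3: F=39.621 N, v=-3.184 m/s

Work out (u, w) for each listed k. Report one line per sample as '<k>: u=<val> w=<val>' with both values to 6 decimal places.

k=0: b·v=15.5×(-1.501)=-23.265500; √(2b)=5.567764; u=(-23.265500+30.788)/5.567764=1.351081, w=(-23.265500−30.788)/5.567764=-9.708295
k=1: b·v=15.5×0.358=5.549000; √(2b)=5.567764; u=(5.549000+29.53)/5.567764=6.300374, w=(5.549000−29.53)/5.567764=-4.307115
k=2: b·v=15.5×0.654=10.137000; √(2b)=5.567764; u=(10.137000+23.684)/5.567764=6.074431, w=(10.137000−23.684)/5.567764=-2.433113
k=3: b·v=15.5×(-3.184)=-49.352000; √(2b)=5.567764; u=(-49.352000+39.621)/5.567764=-1.747739, w=(-49.352000−39.621)/5.567764=-15.980023

0: u=1.351081 w=-9.708295
1: u=6.300374 w=-4.307115
2: u=6.074431 w=-2.433113
3: u=-1.747739 w=-15.980023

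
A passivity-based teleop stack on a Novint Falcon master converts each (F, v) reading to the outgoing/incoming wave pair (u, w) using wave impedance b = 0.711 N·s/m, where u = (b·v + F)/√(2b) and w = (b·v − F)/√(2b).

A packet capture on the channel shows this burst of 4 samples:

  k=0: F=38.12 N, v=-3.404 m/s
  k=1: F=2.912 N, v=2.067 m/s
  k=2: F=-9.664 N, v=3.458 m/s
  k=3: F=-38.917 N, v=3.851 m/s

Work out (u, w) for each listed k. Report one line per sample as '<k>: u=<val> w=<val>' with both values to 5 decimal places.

0: u=29.93749 w=-33.99668
1: u=3.67440 w=-1.20955
2: u=-6.04235 w=10.16594
3: u=-30.33933 w=34.93156

k=0: b·v=0.711×(-3.404)=-2.42024; √(2b)=1.19248; u=(-2.42024+38.12)/1.19248=29.93749, w=(-2.42024−38.12)/1.19248=-33.99668
k=1: b·v=0.711×2.067=1.46964; √(2b)=1.19248; u=(1.46964+2.912)/1.19248=3.67440, w=(1.46964−2.912)/1.19248=-1.20955
k=2: b·v=0.711×3.458=2.45864; √(2b)=1.19248; u=(2.45864+(-9.664))/1.19248=-6.04235, w=(2.45864−(-9.664))/1.19248=10.16594
k=3: b·v=0.711×3.851=2.73806; √(2b)=1.19248; u=(2.73806+(-38.917))/1.19248=-30.33933, w=(2.73806−(-38.917))/1.19248=34.93156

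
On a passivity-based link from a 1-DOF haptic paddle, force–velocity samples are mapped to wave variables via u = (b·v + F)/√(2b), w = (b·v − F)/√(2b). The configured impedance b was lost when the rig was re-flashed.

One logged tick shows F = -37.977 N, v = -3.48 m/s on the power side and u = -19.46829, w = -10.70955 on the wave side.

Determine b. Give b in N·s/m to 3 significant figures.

b = 37.6 N·s/m

u + w = -30.1778;  u + w = √(2b)·v, so √(2b) = -30.1778/(-3.48) = 8.6718.
b = (√(2b))²/2 = 75.2000/2 = 37.6000.
(Check via u − w = 2F/√(2b): u − w = -8.7587, 2F/√(2b) = -8.7587.)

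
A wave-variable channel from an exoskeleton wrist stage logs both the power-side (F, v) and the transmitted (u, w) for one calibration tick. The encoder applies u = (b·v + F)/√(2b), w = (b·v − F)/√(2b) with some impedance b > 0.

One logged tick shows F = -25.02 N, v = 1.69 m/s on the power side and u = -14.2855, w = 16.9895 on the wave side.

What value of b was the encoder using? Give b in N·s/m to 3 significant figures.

u + w = 2.704000;  u + w = √(2b)·v, so √(2b) = 2.704000/1.69 = 1.600000.
b = (√(2b))²/2 = 2.560000/2 = 1.280000.
(Check via u − w = 2F/√(2b): u − w = -31.275000, 2F/√(2b) = -31.275000.)

b = 1.28 N·s/m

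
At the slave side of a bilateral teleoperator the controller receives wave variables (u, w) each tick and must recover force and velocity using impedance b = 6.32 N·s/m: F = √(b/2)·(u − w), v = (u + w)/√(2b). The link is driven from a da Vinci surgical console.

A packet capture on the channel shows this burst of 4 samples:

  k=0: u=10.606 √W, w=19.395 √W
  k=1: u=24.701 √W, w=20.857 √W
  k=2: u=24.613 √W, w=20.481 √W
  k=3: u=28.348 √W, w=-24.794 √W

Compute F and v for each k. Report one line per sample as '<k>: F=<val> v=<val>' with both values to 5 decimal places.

0: F=-15.62367 v=8.43844
1: F=6.83324 v=12.81419
2: F=7.34520 v=12.68368
3: F=94.46729 v=0.99964

k=0: u−w=-8.78900, u+w=30.00100; √(b/2)=1.77764, √(2b)=3.55528; F=1.77764×(-8.789)=-15.62367, v=30.00100/3.55528=8.43844
k=1: u−w=3.84400, u+w=45.55800; √(b/2)=1.77764, √(2b)=3.55528; F=1.77764×3.844=6.83324, v=45.55800/3.55528=12.81419
k=2: u−w=4.13200, u+w=45.09400; √(b/2)=1.77764, √(2b)=3.55528; F=1.77764×4.132=7.34520, v=45.09400/3.55528=12.68368
k=3: u−w=53.14200, u+w=3.55400; √(b/2)=1.77764, √(2b)=3.55528; F=1.77764×53.142=94.46729, v=3.55400/3.55528=0.99964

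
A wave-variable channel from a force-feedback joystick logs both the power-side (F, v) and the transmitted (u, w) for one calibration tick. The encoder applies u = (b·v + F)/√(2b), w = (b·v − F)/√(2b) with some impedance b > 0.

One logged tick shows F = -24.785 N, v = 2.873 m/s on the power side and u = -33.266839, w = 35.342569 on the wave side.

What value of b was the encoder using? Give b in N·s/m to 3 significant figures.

u + w = 2.075730;  u + w = √(2b)·v, so √(2b) = 2.075730/2.873 = 0.722496.
b = (√(2b))²/2 = 0.522000/2 = 0.261000.
(Check via u − w = 2F/√(2b): u − w = -68.609408, 2F/√(2b) = -68.609410.)

b = 0.261 N·s/m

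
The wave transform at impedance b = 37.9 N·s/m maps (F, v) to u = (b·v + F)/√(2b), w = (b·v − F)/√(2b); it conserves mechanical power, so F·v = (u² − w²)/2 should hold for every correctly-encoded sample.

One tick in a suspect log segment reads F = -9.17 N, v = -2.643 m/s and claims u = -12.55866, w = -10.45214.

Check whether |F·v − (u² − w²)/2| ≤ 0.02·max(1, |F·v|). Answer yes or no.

F·v = (-9.17)×(-2.643) = 24.23631 W.
(u² − w²)/2 = (157.71994 − 109.24723)/2 = 24.23636 W.
|Δ| = 0.00005;  2% of max(1, |F·v|) = 0.48473.

yes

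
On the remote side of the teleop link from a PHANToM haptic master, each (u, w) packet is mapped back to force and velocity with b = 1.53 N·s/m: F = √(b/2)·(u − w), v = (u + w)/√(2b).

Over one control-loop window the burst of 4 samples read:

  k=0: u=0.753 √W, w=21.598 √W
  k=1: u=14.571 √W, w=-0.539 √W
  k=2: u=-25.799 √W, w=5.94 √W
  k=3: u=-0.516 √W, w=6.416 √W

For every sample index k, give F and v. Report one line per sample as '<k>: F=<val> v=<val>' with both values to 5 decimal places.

k=0: u−w=-20.84500, u+w=22.35100; √(b/2)=0.87464, √(2b)=1.74929; F=0.87464×(-20.845)=-18.23193, v=22.35100/1.74929=12.77722
k=1: u−w=15.11000, u+w=14.03200; √(b/2)=0.87464, √(2b)=1.74929; F=0.87464×15.11=13.21585, v=14.03200/1.74929=8.02156
k=2: u−w=-31.73900, u+w=-19.85900; √(b/2)=0.87464, √(2b)=1.74929; F=0.87464×(-31.739)=-27.76029, v=-19.85900/1.74929=-11.35263
k=3: u−w=-6.93200, u+w=5.90000; √(b/2)=0.87464, √(2b)=1.74929; F=0.87464×(-6.932)=-6.06302, v=5.90000/1.74929=3.37281

0: F=-18.23193 v=12.77722
1: F=13.21585 v=8.02156
2: F=-27.76029 v=-11.35263
3: F=-6.06302 v=3.37281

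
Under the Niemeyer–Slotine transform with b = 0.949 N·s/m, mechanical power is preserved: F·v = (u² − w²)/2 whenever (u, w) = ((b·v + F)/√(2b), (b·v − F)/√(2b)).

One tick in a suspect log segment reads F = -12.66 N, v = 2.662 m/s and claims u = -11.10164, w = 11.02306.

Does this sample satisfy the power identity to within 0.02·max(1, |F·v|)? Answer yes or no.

no

F·v = (-12.66)×2.662 = -33.70092 W.
(u² − w²)/2 = (123.24641 − 121.50785)/2 = 0.86928 W.
|Δ| = 34.57020;  2% of max(1, |F·v|) = 0.67402.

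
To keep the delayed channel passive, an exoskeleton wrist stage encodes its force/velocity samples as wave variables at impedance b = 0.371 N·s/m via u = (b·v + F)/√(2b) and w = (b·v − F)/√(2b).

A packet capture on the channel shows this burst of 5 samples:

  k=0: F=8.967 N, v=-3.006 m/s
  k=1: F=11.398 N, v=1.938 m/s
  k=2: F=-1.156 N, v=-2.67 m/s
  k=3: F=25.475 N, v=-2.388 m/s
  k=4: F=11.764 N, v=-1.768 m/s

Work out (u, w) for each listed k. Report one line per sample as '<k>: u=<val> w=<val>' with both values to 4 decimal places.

k=0: b·v=0.371×(-3.006)=-1.1152; √(2b)=0.8614; u=(-1.1152+8.967)/0.8614=9.1152, w=(-1.1152−8.967)/0.8614=-11.7045
k=1: b·v=0.371×1.938=0.7190; √(2b)=0.8614; u=(0.7190+11.398)/0.8614=14.0667, w=(0.7190−11.398)/0.8614=-12.3973
k=2: b·v=0.371×(-2.67)=-0.9906; √(2b)=0.8614; u=(-0.9906+(-1.156))/0.8614=-2.4920, w=(-0.9906−(-1.156))/0.8614=0.1920
k=3: b·v=0.371×(-2.388)=-0.8859; √(2b)=0.8614; u=(-0.8859+25.475)/0.8614=28.5456, w=(-0.8859−25.475)/0.8614=-30.6027
k=4: b·v=0.371×(-1.768)=-0.6559; √(2b)=0.8614; u=(-0.6559+11.764)/0.8614=12.8955, w=(-0.6559−11.764)/0.8614=-14.4184

0: u=9.1152 w=-11.7045
1: u=14.0667 w=-12.3973
2: u=-2.4920 w=0.1920
3: u=28.5456 w=-30.6027
4: u=12.8955 w=-14.4184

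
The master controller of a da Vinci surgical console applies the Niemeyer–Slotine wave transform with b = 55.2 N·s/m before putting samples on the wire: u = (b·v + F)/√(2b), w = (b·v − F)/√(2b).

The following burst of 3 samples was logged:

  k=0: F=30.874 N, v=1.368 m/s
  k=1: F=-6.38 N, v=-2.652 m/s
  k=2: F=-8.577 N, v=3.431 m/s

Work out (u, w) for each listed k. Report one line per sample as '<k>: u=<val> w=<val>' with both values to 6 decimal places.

0: u=10.125267 w=4.248501
1: u=-14.539674 w=-13.325262
2: u=17.208697 w=18.841301

k=0: b·v=55.2×1.368=75.513600; √(2b)=10.507140; u=(75.513600+30.874)/10.507140=10.125267, w=(75.513600−30.874)/10.507140=4.248501
k=1: b·v=55.2×(-2.652)=-146.390400; √(2b)=10.507140; u=(-146.390400+(-6.38))/10.507140=-14.539674, w=(-146.390400−(-6.38))/10.507140=-13.325262
k=2: b·v=55.2×3.431=189.391200; √(2b)=10.507140; u=(189.391200+(-8.577))/10.507140=17.208697, w=(189.391200−(-8.577))/10.507140=18.841301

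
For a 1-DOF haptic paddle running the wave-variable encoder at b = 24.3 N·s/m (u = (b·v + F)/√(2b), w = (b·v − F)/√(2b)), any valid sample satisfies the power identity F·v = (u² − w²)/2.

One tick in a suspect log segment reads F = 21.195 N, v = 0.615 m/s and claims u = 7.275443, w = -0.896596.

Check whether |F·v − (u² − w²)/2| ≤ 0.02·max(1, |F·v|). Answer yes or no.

no

F·v = 21.195×0.615 = 13.034925 W.
(u² − w²)/2 = (52.932071 − 0.803884)/2 = 26.064093 W.
|Δ| = 13.029168;  2% of max(1, |F·v|) = 0.260698.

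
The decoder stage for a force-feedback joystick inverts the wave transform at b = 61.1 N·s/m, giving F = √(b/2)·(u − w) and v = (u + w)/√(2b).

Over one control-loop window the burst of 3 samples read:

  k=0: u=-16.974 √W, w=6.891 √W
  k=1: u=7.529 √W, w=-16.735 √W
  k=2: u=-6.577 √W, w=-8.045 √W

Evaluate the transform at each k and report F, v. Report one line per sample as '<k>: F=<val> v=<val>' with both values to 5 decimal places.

k=0: u−w=-23.86500, u+w=-10.08300; √(b/2)=5.52721, √(2b)=11.05441; F=5.52721×(-23.865)=-131.90676, v=-10.08300/11.05441=-0.91212
k=1: u−w=24.26400, u+w=-9.20600; √(b/2)=5.52721, √(2b)=11.05441; F=5.52721×24.264=134.11211, v=-9.20600/11.05441=-0.83279
k=2: u−w=1.46800, u+w=-14.62200; √(b/2)=5.52721, √(2b)=11.05441; F=5.52721×1.468=8.11394, v=-14.62200/11.05441=-1.32273

0: F=-131.90676 v=-0.91212
1: F=134.11211 v=-0.83279
2: F=8.11394 v=-1.32273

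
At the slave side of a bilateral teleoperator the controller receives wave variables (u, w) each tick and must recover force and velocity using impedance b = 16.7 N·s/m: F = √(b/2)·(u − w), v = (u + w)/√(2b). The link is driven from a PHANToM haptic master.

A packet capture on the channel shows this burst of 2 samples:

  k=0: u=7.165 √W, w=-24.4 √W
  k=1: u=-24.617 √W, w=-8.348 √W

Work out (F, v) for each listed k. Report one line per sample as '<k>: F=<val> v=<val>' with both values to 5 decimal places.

k=0: u−w=31.56500, u+w=-17.23500; √(b/2)=2.88964, √(2b)=5.77927; F=2.88964×31.565=91.21138, v=-17.23500/5.77927=-2.98221
k=1: u−w=-16.26900, u+w=-32.96500; √(b/2)=2.88964, √(2b)=5.77927; F=2.88964×(-16.269)=-47.01150, v=-32.96500/5.77927=-5.70400

0: F=91.21138 v=-2.98221
1: F=-47.01150 v=-5.70400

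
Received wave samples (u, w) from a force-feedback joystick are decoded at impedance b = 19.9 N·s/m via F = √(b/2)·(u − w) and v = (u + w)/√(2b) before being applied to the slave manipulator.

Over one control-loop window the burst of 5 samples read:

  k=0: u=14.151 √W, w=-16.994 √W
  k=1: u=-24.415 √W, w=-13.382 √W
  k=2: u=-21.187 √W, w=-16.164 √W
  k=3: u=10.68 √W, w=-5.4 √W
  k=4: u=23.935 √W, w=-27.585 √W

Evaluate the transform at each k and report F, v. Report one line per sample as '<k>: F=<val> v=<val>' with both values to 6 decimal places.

0: F=98.242606 v=-0.450646
1: F=-34.802077 v=-5.991227
2: F=-15.844361 v=-5.920532
3: F=50.722142 v=0.836936
4: F=162.512733 v=-0.578564

k=0: u−w=31.145000, u+w=-2.843000; √(b/2)=3.154362, √(2b)=6.308724; F=3.154362×31.145=98.242606, v=-2.843000/6.308724=-0.450646
k=1: u−w=-11.033000, u+w=-37.797000; √(b/2)=3.154362, √(2b)=6.308724; F=3.154362×(-11.033)=-34.802077, v=-37.797000/6.308724=-5.991227
k=2: u−w=-5.023000, u+w=-37.351000; √(b/2)=3.154362, √(2b)=6.308724; F=3.154362×(-5.023)=-15.844361, v=-37.351000/6.308724=-5.920532
k=3: u−w=16.080000, u+w=5.280000; √(b/2)=3.154362, √(2b)=6.308724; F=3.154362×16.08=50.722142, v=5.280000/6.308724=0.836936
k=4: u−w=51.520000, u+w=-3.650000; √(b/2)=3.154362, √(2b)=6.308724; F=3.154362×51.52=162.512733, v=-3.650000/6.308724=-0.578564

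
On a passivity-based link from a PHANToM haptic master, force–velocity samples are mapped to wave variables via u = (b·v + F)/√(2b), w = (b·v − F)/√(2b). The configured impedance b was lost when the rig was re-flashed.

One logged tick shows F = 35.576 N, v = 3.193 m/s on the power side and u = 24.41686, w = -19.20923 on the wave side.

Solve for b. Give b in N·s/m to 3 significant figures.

u + w = 5.2076;  u + w = √(2b)·v, so √(2b) = 5.2076/3.193 = 1.6310.
b = (√(2b))²/2 = 2.6600/2 = 1.3300.
(Check via u − w = 2F/√(2b): u − w = 43.6261, 2F/√(2b) = 43.6261.)

b = 1.33 N·s/m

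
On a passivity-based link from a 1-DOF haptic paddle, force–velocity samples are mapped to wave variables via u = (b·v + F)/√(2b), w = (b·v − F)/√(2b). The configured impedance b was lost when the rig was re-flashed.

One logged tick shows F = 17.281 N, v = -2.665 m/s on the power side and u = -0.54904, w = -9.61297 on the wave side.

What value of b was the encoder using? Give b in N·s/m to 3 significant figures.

b = 7.27 N·s/m

u + w = -10.1620;  u + w = √(2b)·v, so √(2b) = -10.1620/(-2.665) = 3.8131.
b = (√(2b))²/2 = 14.5400/2 = 7.2700.
(Check via u − w = 2F/√(2b): u − w = 9.0639, 2F/√(2b) = 9.0639.)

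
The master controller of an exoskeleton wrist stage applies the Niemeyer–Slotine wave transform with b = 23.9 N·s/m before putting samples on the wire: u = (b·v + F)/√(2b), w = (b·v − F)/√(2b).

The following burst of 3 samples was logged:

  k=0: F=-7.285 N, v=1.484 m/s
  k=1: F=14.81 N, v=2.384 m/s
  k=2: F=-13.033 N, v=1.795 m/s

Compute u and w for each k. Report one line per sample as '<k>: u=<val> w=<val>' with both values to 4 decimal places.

0: u=4.0763 w=6.1837
1: u=10.3833 w=6.0991
2: u=4.3200 w=8.0902

k=0: b·v=23.9×1.484=35.4676; √(2b)=6.9138; u=(35.4676+(-7.285))/6.9138=4.0763, w=(35.4676−(-7.285))/6.9138=6.1837
k=1: b·v=23.9×2.384=56.9776; √(2b)=6.9138; u=(56.9776+14.81)/6.9138=10.3833, w=(56.9776−14.81)/6.9138=6.0991
k=2: b·v=23.9×1.795=42.9005; √(2b)=6.9138; u=(42.9005+(-13.033))/6.9138=4.3200, w=(42.9005−(-13.033))/6.9138=8.0902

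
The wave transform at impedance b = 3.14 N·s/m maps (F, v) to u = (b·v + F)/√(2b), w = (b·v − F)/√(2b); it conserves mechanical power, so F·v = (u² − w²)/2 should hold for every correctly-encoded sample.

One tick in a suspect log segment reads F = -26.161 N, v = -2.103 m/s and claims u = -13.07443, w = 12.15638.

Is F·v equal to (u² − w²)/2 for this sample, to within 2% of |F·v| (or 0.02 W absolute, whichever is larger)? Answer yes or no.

no

F·v = (-26.161)×(-2.103) = 55.01658 W.
(u² − w²)/2 = (170.94072 − 147.77757)/2 = 11.58157 W.
|Δ| = 43.43501;  2% of max(1, |F·v|) = 1.10033.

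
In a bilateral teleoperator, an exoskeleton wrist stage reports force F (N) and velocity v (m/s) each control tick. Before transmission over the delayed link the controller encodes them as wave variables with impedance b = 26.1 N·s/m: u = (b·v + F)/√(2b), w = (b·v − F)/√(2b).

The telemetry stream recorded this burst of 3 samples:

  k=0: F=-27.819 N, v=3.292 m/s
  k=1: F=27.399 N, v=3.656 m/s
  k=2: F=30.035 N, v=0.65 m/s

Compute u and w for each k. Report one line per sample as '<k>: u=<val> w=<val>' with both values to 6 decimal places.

k=0: b·v=26.1×3.292=85.921200; √(2b)=7.224957; u=(85.921200+(-27.819))/7.224957=8.041875, w=(85.921200−(-27.819))/7.224957=15.742682
k=1: b·v=26.1×3.656=95.421600; √(2b)=7.224957; u=(95.421600+27.399)/7.224957=16.999493, w=(95.421600−27.399)/7.224957=9.414949
k=2: b·v=26.1×0.65=16.965000; √(2b)=7.224957; u=(16.965000+30.035)/7.224957=6.505229, w=(16.965000−30.035)/7.224957=-1.809007

0: u=8.041875 w=15.742682
1: u=16.999493 w=9.414949
2: u=6.505229 w=-1.809007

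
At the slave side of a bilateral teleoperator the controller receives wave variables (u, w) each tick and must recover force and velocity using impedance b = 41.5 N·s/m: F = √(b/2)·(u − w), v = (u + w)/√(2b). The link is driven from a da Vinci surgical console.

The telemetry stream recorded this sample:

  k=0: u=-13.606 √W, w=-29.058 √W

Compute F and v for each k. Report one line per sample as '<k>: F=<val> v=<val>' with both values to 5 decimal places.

k=0: u−w=15.45200, u+w=-42.66400; √(b/2)=4.55522, √(2b)=9.11043; F=4.55522×15.452=70.38721, v=-42.66400/9.11043=-4.68298

0: F=70.38721 v=-4.68298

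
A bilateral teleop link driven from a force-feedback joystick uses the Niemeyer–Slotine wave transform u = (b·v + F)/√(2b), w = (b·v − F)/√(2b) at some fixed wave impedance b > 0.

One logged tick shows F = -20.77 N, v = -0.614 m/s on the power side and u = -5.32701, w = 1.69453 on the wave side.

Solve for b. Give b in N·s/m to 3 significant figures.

u + w = -3.6325;  u + w = √(2b)·v, so √(2b) = -3.6325/(-0.614) = 5.9161.
b = (√(2b))²/2 = 35.0001/2 = 17.5001.
(Check via u − w = 2F/√(2b): u − w = -7.0215, 2F/√(2b) = -7.0215.)

b = 17.5 N·s/m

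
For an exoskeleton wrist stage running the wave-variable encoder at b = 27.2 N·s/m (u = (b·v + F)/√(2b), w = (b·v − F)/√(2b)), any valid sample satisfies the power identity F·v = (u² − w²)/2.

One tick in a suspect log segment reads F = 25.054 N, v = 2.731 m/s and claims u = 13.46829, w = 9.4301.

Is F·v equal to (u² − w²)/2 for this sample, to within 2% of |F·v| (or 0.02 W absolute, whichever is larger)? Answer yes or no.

F·v = 25.054×2.731 = 68.42247 W.
(u² − w²)/2 = (181.39484 − 88.92679)/2 = 46.23402 W.
|Δ| = 22.18845;  2% of max(1, |F·v|) = 1.36845.

no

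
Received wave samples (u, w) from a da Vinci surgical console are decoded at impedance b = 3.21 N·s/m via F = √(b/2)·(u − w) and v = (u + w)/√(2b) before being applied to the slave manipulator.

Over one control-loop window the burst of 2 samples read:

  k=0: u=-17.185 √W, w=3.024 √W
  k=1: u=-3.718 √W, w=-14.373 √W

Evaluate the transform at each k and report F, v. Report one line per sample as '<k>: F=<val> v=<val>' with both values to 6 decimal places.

0: F=-25.602498 v=-5.588901
1: F=13.498670 v=-7.139948

k=0: u−w=-20.209000, u+w=-14.161000; √(b/2)=1.266886, √(2b)=2.533772; F=1.266886×(-20.209)=-25.602498, v=-14.161000/2.533772=-5.588901
k=1: u−w=10.655000, u+w=-18.091000; √(b/2)=1.266886, √(2b)=2.533772; F=1.266886×10.655=13.498670, v=-18.091000/2.533772=-7.139948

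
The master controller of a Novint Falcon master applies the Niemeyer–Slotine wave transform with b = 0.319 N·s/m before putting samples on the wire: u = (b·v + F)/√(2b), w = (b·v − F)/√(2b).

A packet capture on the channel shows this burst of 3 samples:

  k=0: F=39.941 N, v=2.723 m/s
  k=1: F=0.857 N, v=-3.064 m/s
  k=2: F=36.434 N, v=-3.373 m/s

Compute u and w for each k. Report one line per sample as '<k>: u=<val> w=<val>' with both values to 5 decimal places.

0: u=51.09194 w=-48.91695
1: u=-0.15076 w=-2.29661
2: u=44.26674 w=-46.96092

k=0: b·v=0.319×2.723=0.86864; √(2b)=0.79875; u=(0.86864+39.941)/0.79875=51.09194, w=(0.86864−39.941)/0.79875=-48.91695
k=1: b·v=0.319×(-3.064)=-0.97742; √(2b)=0.79875; u=(-0.97742+0.857)/0.79875=-0.15076, w=(-0.97742−0.857)/0.79875=-2.29661
k=2: b·v=0.319×(-3.373)=-1.07599; √(2b)=0.79875; u=(-1.07599+36.434)/0.79875=44.26674, w=(-1.07599−36.434)/0.79875=-46.96092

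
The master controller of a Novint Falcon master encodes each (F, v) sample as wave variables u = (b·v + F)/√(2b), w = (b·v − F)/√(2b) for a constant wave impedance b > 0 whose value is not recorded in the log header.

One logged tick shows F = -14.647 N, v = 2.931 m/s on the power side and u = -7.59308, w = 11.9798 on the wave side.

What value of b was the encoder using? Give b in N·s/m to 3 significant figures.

b = 1.12 N·s/m

u + w = 4.38672;  u + w = √(2b)·v, so √(2b) = 4.38672/2.931 = 1.49666.
b = (√(2b))²/2 = 2.24000/2 = 1.12000.
(Check via u − w = 2F/√(2b): u − w = -19.57288, 2F/√(2b) = -19.57287.)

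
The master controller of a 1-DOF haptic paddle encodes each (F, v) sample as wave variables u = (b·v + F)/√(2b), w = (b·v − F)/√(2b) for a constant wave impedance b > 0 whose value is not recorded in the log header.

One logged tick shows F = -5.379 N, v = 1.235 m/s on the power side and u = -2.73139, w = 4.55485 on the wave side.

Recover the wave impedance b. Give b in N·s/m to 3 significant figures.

b = 1.09 N·s/m

u + w = 1.82346;  u + w = √(2b)·v, so √(2b) = 1.82346/1.235 = 1.47649.
b = (√(2b))²/2 = 2.18001/2 = 1.09001.
(Check via u − w = 2F/√(2b): u − w = -7.28624, 2F/√(2b) = -7.28622.)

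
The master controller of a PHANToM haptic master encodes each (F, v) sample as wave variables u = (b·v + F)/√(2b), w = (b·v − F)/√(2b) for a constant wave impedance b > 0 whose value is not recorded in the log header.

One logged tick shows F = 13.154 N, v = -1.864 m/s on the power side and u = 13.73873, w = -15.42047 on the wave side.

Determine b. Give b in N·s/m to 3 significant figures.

b = 0.407 N·s/m

u + w = -1.6817;  u + w = √(2b)·v, so √(2b) = -1.6817/(-1.864) = 0.9022.
b = (√(2b))²/2 = 0.8140/2 = 0.4070.
(Check via u − w = 2F/√(2b): u − w = 29.1592, 2F/√(2b) = 29.1592.)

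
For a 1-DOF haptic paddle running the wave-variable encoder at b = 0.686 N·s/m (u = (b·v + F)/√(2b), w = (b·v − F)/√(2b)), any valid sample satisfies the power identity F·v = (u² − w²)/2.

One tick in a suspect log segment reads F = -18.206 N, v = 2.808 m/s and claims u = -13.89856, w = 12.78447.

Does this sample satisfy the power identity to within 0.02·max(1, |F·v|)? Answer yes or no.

no

F·v = (-18.206)×2.808 = -51.1224 W.
(u² − w²)/2 = (193.1700 − 163.4427)/2 = 14.8636 W.
|Δ| = 65.9861;  2% of max(1, |F·v|) = 1.0224.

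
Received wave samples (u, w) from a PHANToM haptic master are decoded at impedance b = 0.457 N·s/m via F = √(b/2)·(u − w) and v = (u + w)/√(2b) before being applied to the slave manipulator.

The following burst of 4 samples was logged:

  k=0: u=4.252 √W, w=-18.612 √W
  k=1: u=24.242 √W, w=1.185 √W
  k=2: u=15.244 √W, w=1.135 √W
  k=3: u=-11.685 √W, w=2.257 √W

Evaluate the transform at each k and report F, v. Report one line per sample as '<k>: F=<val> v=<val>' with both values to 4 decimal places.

k=0: u−w=22.8640, u+w=-14.3600; √(b/2)=0.4780, √(2b)=0.9560; F=0.4780×22.864=10.9294, v=-14.3600/0.9560=-15.0204
k=1: u−w=23.0570, u+w=25.4270; √(b/2)=0.4780, √(2b)=0.9560; F=0.4780×23.057=11.0216, v=25.4270/0.9560=26.5963
k=2: u−w=14.1090, u+w=16.3790; √(b/2)=0.4780, √(2b)=0.9560; F=0.4780×14.109=6.7443, v=16.3790/0.9560=17.1322
k=3: u−w=-13.9420, u+w=-9.4280; √(b/2)=0.4780, √(2b)=0.9560; F=0.4780×(-13.942)=-6.6645, v=-9.4280/0.9560=-9.8616

0: F=10.9294 v=-15.0204
1: F=11.0216 v=26.5963
2: F=6.7443 v=17.1322
3: F=-6.6645 v=-9.8616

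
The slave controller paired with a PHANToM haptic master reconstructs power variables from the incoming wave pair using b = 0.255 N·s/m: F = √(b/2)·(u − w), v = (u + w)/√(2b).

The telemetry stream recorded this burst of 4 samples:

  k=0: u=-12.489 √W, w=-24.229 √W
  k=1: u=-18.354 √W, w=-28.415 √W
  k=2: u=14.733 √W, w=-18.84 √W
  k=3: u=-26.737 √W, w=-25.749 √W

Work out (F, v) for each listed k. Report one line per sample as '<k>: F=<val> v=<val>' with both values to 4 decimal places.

0: F=4.1920 v=-51.4155
1: F=3.5925 v=-65.4897
2: F=11.9880 v=-5.7510
3: F=-0.3528 v=-73.4951

k=0: u−w=11.7400, u+w=-36.7180; √(b/2)=0.3571, √(2b)=0.7141; F=0.3571×11.74=4.1920, v=-36.7180/0.7141=-51.4155
k=1: u−w=10.0610, u+w=-46.7690; √(b/2)=0.3571, √(2b)=0.7141; F=0.3571×10.061=3.5925, v=-46.7690/0.7141=-65.4897
k=2: u−w=33.5730, u+w=-4.1070; √(b/2)=0.3571, √(2b)=0.7141; F=0.3571×33.573=11.9880, v=-4.1070/0.7141=-5.7510
k=3: u−w=-0.9880, u+w=-52.4860; √(b/2)=0.3571, √(2b)=0.7141; F=0.3571×(-0.988)=-0.3528, v=-52.4860/0.7141=-73.4951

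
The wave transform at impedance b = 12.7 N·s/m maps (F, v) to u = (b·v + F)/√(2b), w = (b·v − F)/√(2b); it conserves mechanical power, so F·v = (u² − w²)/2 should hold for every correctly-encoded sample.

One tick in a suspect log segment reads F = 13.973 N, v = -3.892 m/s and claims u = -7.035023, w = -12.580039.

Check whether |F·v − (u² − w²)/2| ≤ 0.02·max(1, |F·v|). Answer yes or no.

F·v = 13.973×(-3.892) = -54.382916 W.
(u² − w²)/2 = (49.491549 − 158.257381)/2 = -54.382916 W.
|Δ| = 0.000000;  2% of max(1, |F·v|) = 1.087658.

yes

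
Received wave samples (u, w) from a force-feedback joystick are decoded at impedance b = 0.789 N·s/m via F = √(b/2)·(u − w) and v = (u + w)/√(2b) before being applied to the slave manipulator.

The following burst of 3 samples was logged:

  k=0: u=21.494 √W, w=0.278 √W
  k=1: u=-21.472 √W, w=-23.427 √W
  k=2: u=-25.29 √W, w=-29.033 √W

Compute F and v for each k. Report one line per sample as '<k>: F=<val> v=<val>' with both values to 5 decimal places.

k=0: u−w=21.21600, u+w=21.77200; √(b/2)=0.62809, √(2b)=1.25618; F=0.62809×21.216=13.32561, v=21.77200/1.25618=17.33185
k=1: u−w=1.95500, u+w=-44.89900; √(b/2)=0.62809, √(2b)=1.25618; F=0.62809×1.955=1.22792, v=-44.89900/1.25618=-35.74236
k=2: u−w=3.74300, u+w=-54.32300; √(b/2)=0.62809, √(2b)=1.25618; F=0.62809×3.743=2.35095, v=-54.32300/1.25618=-43.24444

0: F=13.32561 v=17.33185
1: F=1.22792 v=-35.74236
2: F=2.35095 v=-43.24444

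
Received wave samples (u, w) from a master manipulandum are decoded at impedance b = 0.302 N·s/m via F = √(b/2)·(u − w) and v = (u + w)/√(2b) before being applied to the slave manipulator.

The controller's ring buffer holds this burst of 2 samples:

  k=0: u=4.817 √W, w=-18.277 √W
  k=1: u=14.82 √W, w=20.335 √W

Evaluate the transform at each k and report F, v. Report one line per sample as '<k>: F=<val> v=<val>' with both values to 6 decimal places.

0: F=8.974032 v=-17.319151
1: F=-2.143058 v=45.234379

k=0: u−w=23.094000, u+w=-13.460000; √(b/2)=0.388587, √(2b)=0.777174; F=0.388587×23.094=8.974032, v=-13.460000/0.777174=-17.319151
k=1: u−w=-5.515000, u+w=35.155000; √(b/2)=0.388587, √(2b)=0.777174; F=0.388587×(-5.515)=-2.143058, v=35.155000/0.777174=45.234379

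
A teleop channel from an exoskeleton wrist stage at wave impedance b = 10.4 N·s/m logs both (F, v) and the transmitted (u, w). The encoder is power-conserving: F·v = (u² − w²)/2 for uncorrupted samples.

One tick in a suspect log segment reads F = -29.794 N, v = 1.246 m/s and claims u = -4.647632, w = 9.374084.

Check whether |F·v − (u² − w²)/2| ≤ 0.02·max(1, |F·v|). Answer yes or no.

F·v = (-29.794)×1.246 = -37.123324 W.
(u² − w²)/2 = (21.600483 − 87.873451)/2 = -33.136484 W.
|Δ| = 3.986840;  2% of max(1, |F·v|) = 0.742466.

no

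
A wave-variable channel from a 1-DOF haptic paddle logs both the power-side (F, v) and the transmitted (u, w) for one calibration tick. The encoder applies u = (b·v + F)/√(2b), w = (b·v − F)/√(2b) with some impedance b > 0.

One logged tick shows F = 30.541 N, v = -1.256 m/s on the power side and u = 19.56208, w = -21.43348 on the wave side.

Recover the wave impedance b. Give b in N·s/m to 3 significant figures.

b = 1.11 N·s/m

u + w = -1.87140;  u + w = √(2b)·v, so √(2b) = -1.87140/(-1.256) = 1.48997.
b = (√(2b))²/2 = 2.22001/2 = 1.11000.
(Check via u − w = 2F/√(2b): u − w = 40.99556, 2F/√(2b) = 40.99551.)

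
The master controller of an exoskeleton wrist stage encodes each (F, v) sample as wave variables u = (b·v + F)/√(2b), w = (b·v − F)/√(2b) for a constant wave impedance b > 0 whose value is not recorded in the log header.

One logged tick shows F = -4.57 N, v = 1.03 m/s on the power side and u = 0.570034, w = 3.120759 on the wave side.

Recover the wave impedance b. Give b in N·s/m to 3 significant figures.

b = 6.42 N·s/m

u + w = 3.690793;  u + w = √(2b)·v, so √(2b) = 3.690793/1.03 = 3.583294.
b = (√(2b))²/2 = 12.839997/2 = 6.419999.
(Check via u − w = 2F/√(2b): u − w = -2.550725, 2F/√(2b) = -2.550726.)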